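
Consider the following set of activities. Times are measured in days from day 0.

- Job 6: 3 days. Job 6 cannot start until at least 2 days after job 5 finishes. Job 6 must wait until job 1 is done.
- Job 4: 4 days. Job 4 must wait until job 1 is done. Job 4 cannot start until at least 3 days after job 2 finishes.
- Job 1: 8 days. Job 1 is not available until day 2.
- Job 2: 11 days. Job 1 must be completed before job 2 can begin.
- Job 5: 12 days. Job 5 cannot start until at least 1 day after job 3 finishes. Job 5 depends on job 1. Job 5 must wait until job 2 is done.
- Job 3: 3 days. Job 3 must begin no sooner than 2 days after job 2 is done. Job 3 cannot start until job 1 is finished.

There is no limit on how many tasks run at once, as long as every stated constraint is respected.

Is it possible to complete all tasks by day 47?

Job 1 waits on its own release at day 2, so it starts at day 2 and finishes at 2 + 8 = day 10.
Job 2 cannot begin until job 1 (finishes day 10). It runs from day 10 to 10 + 11 = day 21.
Job 4 has to wait for job 1 (finishes day 10); job 2 (finishes day 21, plus 3-day gap → day 24). The latest of these is day 24, so job 4 runs day 24 to 24 + 4 = day 28.
Job 3 needs all of job 2 (finishes day 21, plus 2-day gap → day 23); job 1 (finishes day 10). That puts its earliest start at day 23; it finishes at 23 + 3 = day 26.
Job 5 has to wait for job 3 (finishes day 26, plus 1-day gap → day 27); job 1 (finishes day 10); job 2 (finishes day 21). The latest of these is day 27, so job 5 runs day 27 to 27 + 12 = day 39.
For job 6: job 5 (finishes day 39, plus 2-day gap → day 41); job 1 (finishes day 10). Taking the maximum gives a start of day 41, and it finishes at 41 + 3 = day 44.
Every task is finished by day 44, which is no later than the deadline of 47, so the schedule is feasible.

Yes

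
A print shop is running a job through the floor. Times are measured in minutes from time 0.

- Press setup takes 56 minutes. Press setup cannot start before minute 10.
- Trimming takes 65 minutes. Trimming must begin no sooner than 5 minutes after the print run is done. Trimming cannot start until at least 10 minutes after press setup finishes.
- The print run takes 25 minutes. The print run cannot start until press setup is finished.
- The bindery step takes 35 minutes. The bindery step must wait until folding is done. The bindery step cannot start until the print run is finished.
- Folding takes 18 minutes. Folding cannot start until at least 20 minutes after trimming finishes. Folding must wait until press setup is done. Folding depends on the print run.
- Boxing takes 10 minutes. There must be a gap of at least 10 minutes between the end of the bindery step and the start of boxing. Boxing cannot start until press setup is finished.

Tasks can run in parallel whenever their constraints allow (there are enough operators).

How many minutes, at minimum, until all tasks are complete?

After its own release at minute 10, press setup can start at minute 10 and finishes at minute 66.
After press setup (finishes minute 66), the print run can start at minute 66 and finishes at minute 91.
Trimming cannot start until the print run (finishes minute 91, plus 5-minute gap → minute 96); press setup (finishes minute 66, plus 10-minute gap → minute 76). The controlling bound is minute 96, so trimming finishes at 96 + 65 = minute 161.
For folding: trimming (finishes minute 161, plus 20-minute gap → minute 181); press setup (finishes minute 66); the print run (finishes minute 91). Taking the maximum gives a start of minute 181, and it finishes at 181 + 18 = minute 199.
The bindery step has to wait for folding (finishes minute 199); the print run (finishes minute 91). The latest of these is minute 199, so the bindery step runs minute 199 to 199 + 35 = minute 234.
Boxing needs all of the bindery step (finishes minute 234, plus 10-minute gap → minute 244); press setup (finishes minute 66). That puts its earliest start at minute 244; it finishes at 244 + 10 = minute 254.
All tasks are finished once the last one completes. Finish times: Press setup at 66, The print run at 91, Trimming at 161, Folding at 199, The bindery step at 234, Boxing at 254. The latest is minute 254.

254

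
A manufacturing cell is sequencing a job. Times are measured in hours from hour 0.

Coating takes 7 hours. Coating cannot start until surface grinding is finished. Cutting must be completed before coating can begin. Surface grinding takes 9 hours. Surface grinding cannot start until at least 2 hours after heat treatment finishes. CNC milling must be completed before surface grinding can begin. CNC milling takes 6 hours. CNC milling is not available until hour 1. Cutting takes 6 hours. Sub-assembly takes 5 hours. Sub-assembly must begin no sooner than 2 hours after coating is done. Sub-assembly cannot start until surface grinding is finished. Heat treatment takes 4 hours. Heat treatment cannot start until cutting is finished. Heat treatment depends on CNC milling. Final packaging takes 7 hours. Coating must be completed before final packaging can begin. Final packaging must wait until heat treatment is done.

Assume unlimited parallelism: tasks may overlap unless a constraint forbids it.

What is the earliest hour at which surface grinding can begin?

CNC milling waits on its own release at hour 1, so it starts at hour 1 and finishes at 1 + 6 = hour 7.
Nothing blocks cutting, so it runs from hour 0 to hour 6.
For heat treatment: cutting (finishes hour 6); CNC milling (finishes hour 7). Taking the maximum gives a start of hour 7, and it finishes at 7 + 4 = hour 11.
Surface grinding waits on heat treatment (finishes hour 11, plus 2-hour gap → hour 13); CNC milling (finishes hour 7). The latest of these is hour 13, which is the earliest surface grinding can start.

13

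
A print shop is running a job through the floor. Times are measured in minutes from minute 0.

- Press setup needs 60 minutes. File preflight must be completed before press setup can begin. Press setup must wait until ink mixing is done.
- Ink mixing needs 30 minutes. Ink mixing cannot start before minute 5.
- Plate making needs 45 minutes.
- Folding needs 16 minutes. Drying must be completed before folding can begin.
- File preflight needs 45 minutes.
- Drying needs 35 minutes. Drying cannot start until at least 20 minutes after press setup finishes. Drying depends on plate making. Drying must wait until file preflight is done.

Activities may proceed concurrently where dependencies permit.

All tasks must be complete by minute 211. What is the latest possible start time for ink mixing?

50

Folding must finish by minute 211; it takes 16 minutes, so it must start by 211 − 16 = minute 195.
Drying feeds into folding (must start by minute 195); so drying must finish by minute 195 and therefore start by minute 160.
Press setup feeds into drying (must start by minute 160, minus 20-minute gap → minute 140); so press setup must finish by minute 140 and therefore start by minute 80.
Ink mixing has to be done before press setup (must start by minute 80). That means finishing by minute 80, i.e. starting by 80 − 30 = minute 50.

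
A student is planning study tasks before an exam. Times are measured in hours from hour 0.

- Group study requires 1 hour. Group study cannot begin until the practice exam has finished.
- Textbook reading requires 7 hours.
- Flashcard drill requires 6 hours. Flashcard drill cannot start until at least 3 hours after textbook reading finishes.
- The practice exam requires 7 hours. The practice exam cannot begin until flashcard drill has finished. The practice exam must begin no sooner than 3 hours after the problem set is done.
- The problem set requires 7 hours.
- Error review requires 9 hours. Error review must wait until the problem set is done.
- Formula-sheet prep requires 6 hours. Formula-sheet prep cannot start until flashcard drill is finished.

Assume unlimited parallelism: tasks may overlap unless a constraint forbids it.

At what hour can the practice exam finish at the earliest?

23

The problem set has no prerequisites, so it starts at hour 0 and finishes at hour 7.
Textbook reading has no prerequisites, so it starts at hour 0 and finishes at hour 7.
Flashcard drill waits on textbook reading (finishes hour 7, plus 3-hour gap → hour 10), so it starts at hour 10 and finishes at 10 + 6 = hour 16.
The practice exam cannot start until flashcard drill (finishes hour 16); the problem set (finishes hour 7, plus 3-hour gap → hour 10). The controlling bound is hour 16, so the practice exam finishes at 16 + 7 = hour 23.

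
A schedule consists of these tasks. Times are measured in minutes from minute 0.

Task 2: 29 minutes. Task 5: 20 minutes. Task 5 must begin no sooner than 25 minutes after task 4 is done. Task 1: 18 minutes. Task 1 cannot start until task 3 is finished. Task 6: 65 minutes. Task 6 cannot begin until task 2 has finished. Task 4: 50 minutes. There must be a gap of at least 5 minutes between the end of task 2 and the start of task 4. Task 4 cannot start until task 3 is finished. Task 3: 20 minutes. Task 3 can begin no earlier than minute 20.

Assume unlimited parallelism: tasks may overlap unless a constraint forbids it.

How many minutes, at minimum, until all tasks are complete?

Task 3 waits on its own release at minute 20, so it starts at minute 20 and finishes at 20 + 20 = minute 40.
Task 1 cannot begin until task 3 (finishes minute 40). It runs from minute 40 to 40 + 18 = minute 58.
Task 2 can start immediately at minute 0; it finishes at minute 29.
After task 2 (finishes minute 29), task 6 can start at minute 29 and finishes at minute 94.
For task 4: task 2 (finishes minute 29, plus 5-minute gap → minute 34); task 3 (finishes minute 40). Taking the maximum gives a start of minute 40, and it finishes at 40 + 50 = minute 90.
Task 5 cannot begin until task 4 (finishes minute 90, plus 25-minute gap → minute 115). It runs from minute 115 to 115 + 20 = minute 135.
All tasks are finished once the last one completes. Finish times: Task 1 at 58, Task 2 at 29, Task 3 at 40, Task 4 at 90, Task 5 at 135, Task 6 at 94. The latest is minute 135.

135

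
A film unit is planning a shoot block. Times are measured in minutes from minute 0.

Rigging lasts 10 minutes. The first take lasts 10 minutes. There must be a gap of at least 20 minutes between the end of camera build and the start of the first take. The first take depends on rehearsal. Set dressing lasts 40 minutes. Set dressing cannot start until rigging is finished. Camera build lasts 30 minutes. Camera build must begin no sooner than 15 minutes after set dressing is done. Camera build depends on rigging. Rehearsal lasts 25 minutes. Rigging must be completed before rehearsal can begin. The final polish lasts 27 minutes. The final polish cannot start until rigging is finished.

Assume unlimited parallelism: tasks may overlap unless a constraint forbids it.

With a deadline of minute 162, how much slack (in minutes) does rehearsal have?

Rigging can start immediately at minute 0; it finishes at minute 10.
Rehearsal waits on rigging (finishes minute 10), so it starts at minute 10 and finishes at 10 + 25 = minute 35.

Working backward from the deadline:
Nothing follows the first take; the deadline of minute 162 is its only limit. It must start by 162 − 10 = minute 152.
Rehearsal feeds into the first take (must start by minute 152); so rehearsal must finish by minute 152 and therefore start by minute 127.
So rehearsal can start as early as minute 10 and as late as minute 127, giving 127 − 10 = 117 minutes of slack.

117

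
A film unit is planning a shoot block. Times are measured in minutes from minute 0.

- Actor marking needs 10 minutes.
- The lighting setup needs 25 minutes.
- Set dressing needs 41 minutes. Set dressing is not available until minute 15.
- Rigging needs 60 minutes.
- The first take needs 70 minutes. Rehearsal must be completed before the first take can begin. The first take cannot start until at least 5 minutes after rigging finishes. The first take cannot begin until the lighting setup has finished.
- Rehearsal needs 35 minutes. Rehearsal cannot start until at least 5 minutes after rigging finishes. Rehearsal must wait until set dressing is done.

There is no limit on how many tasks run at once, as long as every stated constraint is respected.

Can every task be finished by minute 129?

No

Actor marking can start immediately at minute 0; it finishes at minute 10.
The lighting setup can start immediately at minute 0; it finishes at minute 25.
Set dressing cannot begin until its own release at minute 15. It runs from minute 15 to 15 + 41 = minute 56.
Rigging has no prerequisites, so it starts at minute 0 and finishes at minute 60.
Rehearsal cannot start until rigging (finishes minute 60, plus 5-minute gap → minute 65); set dressing (finishes minute 56). The controlling bound is minute 65, so rehearsal finishes at 65 + 35 = minute 100.
The first take cannot start until rehearsal (finishes minute 100); rigging (finishes minute 60, plus 5-minute gap → minute 65); the lighting setup (finishes minute 25). The controlling bound is minute 100, so the first take finishes at 100 + 70 = minute 170.
The earliest everything can be done is minute 170, which is after the deadline of 129, so it is not possible.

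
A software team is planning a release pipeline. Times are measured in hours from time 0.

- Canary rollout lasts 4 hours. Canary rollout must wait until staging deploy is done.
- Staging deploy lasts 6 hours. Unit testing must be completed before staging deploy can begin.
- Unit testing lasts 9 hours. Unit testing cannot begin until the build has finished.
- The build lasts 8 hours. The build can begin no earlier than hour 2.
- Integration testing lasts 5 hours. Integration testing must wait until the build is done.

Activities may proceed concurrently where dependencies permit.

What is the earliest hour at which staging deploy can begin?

19

The build cannot begin until its own release at hour 2. It runs from hour 2 to 2 + 8 = hour 10.
Unit testing cannot begin until the build (finishes hour 10). It runs from hour 10 to 10 + 9 = hour 19.
Staging deploy waits on unit testing (finishes hour 19), so the earliest it can start is hour 19.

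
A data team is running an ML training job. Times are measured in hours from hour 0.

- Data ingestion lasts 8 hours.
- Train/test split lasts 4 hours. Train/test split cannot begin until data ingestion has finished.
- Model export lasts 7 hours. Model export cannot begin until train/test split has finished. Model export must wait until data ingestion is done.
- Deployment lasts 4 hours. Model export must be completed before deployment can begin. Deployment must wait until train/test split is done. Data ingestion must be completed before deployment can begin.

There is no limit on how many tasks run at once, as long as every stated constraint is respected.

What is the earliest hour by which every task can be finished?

23

Data ingestion can start immediately at hour 0; it finishes at hour 8.
Train/test split waits on data ingestion (finishes hour 8), so it starts at hour 8 and finishes at 8 + 4 = hour 12.
Model export cannot start until train/test split (finishes hour 12); data ingestion (finishes hour 8). The controlling bound is hour 12, so model export finishes at 12 + 7 = hour 19.
Deployment needs all of model export (finishes hour 19); train/test split (finishes hour 12); data ingestion (finishes hour 8). That puts its earliest start at hour 19; it finishes at 19 + 4 = hour 23.
All tasks are finished once the last one completes. Finish times: Data ingestion at 8, Train/test split at 12, Model export at 19, Deployment at 23. The latest is hour 23.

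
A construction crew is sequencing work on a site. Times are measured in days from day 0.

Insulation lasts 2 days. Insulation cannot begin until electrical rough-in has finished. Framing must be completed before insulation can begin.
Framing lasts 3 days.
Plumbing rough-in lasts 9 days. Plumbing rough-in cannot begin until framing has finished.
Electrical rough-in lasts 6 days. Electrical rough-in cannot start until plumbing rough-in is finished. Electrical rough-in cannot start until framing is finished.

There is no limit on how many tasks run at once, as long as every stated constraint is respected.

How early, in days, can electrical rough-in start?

12

Framing can start immediately at day 0; it finishes at day 3.
After framing (finishes day 3), plumbing rough-in can start at day 3 and finishes at day 12.
Electrical rough-in waits on plumbing rough-in (finishes day 12); framing (finishes day 3). The latest of these is day 12, which is the earliest electrical rough-in can start.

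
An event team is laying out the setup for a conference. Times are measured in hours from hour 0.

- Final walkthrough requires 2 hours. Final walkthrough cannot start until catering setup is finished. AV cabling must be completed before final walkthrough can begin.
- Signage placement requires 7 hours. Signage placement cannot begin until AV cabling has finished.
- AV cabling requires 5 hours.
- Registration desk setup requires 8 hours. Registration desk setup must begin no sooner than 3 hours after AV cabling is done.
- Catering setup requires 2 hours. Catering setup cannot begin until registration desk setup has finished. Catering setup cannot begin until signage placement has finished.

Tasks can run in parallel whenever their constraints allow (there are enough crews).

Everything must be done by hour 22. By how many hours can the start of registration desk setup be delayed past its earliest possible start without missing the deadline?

2

AV cabling can start immediately at hour 0; it finishes at hour 5.
After AV cabling (finishes hour 5, plus 3-hour gap → hour 8), registration desk setup can start at hour 8 and finishes at hour 16.

Working backward from the deadline:
To finish by hour 22, final walkthrough (duration 2) must start no later than hour 20.
Catering setup feeds into final walkthrough (must start by hour 20); so catering setup must finish by hour 20 and therefore start by hour 18.
Registration desk setup must finish before catering setup (must start by hour 18). With an 8-hour duration, registration desk setup must start by 18 − 8 = hour 10.
So registration desk setup can start as early as hour 8 and as late as hour 10, giving 10 − 8 = 2 hours of slack.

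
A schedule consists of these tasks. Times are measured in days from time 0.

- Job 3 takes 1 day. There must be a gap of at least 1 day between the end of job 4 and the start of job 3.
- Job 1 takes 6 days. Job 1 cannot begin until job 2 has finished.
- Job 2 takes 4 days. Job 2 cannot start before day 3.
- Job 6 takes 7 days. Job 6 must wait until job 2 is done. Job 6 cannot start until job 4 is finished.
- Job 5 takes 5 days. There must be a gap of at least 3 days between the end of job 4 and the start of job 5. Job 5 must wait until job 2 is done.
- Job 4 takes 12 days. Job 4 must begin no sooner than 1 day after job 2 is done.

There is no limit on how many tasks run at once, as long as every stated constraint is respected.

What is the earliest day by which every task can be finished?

Job 2 waits on its own release at day 3, so it starts at day 3 and finishes at 3 + 4 = day 7.
After job 2 (finishes day 7, plus 1-day gap → day 8), job 4 can start at day 8 and finishes at day 20.
Job 6 cannot start until job 2 (finishes day 7); job 4 (finishes day 20). The controlling bound is day 20, so job 6 finishes at 20 + 7 = day 27.
Job 5 cannot start until job 4 (finishes day 20, plus 3-day gap → day 23); job 2 (finishes day 7). The controlling bound is day 23, so job 5 finishes at 23 + 5 = day 28.
Job 3 waits on job 4 (finishes day 20, plus 1-day gap → day 21), so it starts at day 21 and finishes at 21 + 1 = day 22.
Job 1 cannot begin until job 2 (finishes day 7). It runs from day 7 to 7 + 6 = day 13.
All tasks are finished once the last one completes. Finish times: Job 1 at 13, Job 2 at 7, Job 3 at 22, Job 4 at 20, Job 5 at 28, Job 6 at 27. The latest is day 28.

28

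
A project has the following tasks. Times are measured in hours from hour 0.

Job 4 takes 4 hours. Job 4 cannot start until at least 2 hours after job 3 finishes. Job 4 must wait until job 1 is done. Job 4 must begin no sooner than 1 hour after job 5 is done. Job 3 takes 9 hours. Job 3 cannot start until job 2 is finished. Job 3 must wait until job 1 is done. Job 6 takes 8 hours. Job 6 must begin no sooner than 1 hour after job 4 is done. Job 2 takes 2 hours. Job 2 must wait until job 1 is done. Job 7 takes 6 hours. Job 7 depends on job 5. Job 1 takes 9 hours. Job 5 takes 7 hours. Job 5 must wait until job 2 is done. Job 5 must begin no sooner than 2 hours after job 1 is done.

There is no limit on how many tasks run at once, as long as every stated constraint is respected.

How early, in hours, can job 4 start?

Job 1 has no prerequisites, so it starts at hour 0 and finishes at hour 9.
Job 2 waits on job 1 (finishes hour 9), so it starts at hour 9 and finishes at 9 + 2 = hour 11.
Job 5 cannot start until job 2 (finishes hour 11); job 1 (finishes hour 9, plus 2-hour gap → hour 11). The controlling bound is hour 11, so job 5 finishes at 11 + 7 = hour 18.
Job 3 needs all of job 2 (finishes hour 11); job 1 (finishes hour 9). That puts its earliest start at hour 11; it finishes at 11 + 9 = hour 20.
Job 4 waits on job 3 (finishes hour 20, plus 2-hour gap → hour 22); job 1 (finishes hour 9); job 5 (finishes hour 18, plus 1-hour gap → hour 19). The latest of these is hour 22, which is the earliest job 4 can start.

22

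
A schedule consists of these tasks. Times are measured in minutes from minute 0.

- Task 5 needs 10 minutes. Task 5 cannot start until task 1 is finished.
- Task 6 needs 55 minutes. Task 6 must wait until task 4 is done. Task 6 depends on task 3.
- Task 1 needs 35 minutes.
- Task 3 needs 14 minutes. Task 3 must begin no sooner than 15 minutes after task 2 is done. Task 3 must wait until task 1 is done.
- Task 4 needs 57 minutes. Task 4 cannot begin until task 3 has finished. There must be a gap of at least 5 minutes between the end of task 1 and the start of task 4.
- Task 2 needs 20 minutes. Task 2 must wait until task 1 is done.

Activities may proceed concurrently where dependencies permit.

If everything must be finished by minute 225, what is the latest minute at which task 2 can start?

64

Nothing follows task 6; the deadline of minute 225 is its only limit. It must start by 225 − 55 = minute 170.
Task 4 must finish before task 6 (must start by minute 170). With a 57-minute duration, task 4 must start by 170 − 57 = minute 113.
For task 3: task 4 (must start by minute 113); task 6 (must start by minute 170). The most restrictive is minute 113; with a 14-minute duration, task 3 must start by minute 99.
Task 2 must finish before task 3 (must start by minute 99, minus 15-minute gap → minute 84). With a 20-minute duration, task 2 must start by 84 − 20 = minute 64.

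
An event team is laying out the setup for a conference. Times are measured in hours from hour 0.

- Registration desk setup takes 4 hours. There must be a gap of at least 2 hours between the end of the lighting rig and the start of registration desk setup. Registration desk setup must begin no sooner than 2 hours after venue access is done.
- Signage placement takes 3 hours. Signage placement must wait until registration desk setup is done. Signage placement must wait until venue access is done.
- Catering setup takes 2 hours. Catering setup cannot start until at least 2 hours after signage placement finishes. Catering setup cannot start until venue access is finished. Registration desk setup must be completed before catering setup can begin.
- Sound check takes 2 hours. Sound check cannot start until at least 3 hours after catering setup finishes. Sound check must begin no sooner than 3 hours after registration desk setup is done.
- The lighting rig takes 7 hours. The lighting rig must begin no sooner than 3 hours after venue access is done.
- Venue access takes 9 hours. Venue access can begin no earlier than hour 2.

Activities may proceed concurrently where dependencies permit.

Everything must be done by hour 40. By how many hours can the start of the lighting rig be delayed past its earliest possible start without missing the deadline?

1

After its own release at hour 2, venue access can start at hour 2 and finishes at hour 11.
After venue access (finishes hour 11, plus 3-hour gap → hour 14), the lighting rig can start at hour 14 and finishes at hour 21.

Working backward from the deadline:
To finish by hour 40, sound check (duration 2) must start no later than hour 38.
Catering setup feeds into sound check (must start by hour 38, minus 3-hour gap → hour 35); so catering setup must finish by hour 35 and therefore start by hour 33.
Signage placement must finish before catering setup (must start by hour 33, minus 2-hour gap → hour 31). With a 3-hour duration, signage placement must start by 31 − 3 = hour 28.
For registration desk setup: signage placement (must start by hour 28); catering setup (must start by hour 33); sound check (must start by hour 38, minus 3-hour gap → hour 35). The most restrictive is hour 28; with a 4-hour duration, registration desk setup must start by hour 24.
The lighting rig feeds into registration desk setup (must start by hour 24, minus 2-hour gap → hour 22); so the lighting rig must finish by hour 22 and therefore start by hour 15.
So the lighting rig can start as early as hour 14 and as late as hour 15, giving 15 − 14 = 1 hour of slack.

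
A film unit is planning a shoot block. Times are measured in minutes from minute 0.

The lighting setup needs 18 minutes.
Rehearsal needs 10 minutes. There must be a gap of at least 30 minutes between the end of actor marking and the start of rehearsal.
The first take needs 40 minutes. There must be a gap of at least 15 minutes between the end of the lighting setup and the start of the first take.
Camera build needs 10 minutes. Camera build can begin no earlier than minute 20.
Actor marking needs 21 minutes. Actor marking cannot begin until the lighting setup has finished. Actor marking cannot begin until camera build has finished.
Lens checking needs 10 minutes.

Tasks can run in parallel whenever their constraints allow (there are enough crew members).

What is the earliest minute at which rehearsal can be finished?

Camera build waits on its own release at minute 20, so it starts at minute 20 and finishes at 20 + 10 = minute 30.
The lighting setup can start immediately at minute 0; it finishes at minute 18.
Actor marking has to wait for the lighting setup (finishes minute 18); camera build (finishes minute 30). The latest of these is minute 30, so actor marking runs minute 30 to 30 + 21 = minute 51.
After actor marking (finishes minute 51, plus 30-minute gap → minute 81), rehearsal can start at minute 81 and finishes at minute 91.

91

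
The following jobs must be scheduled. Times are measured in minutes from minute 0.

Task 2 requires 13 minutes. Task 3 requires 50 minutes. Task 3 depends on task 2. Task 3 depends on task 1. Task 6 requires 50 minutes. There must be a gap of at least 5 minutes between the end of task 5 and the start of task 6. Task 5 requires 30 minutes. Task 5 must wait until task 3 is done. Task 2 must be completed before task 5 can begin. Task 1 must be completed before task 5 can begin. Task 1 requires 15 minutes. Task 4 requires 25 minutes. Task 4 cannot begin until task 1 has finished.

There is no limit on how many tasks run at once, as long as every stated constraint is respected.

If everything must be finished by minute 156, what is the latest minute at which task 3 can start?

21

To finish by minute 156, task 6 (duration 50) must start no later than minute 106.
Task 5 must finish before task 6 (must start by minute 106, minus 5-minute gap → minute 101). With a 30-minute duration, task 5 must start by 101 − 30 = minute 71.
Task 3 feeds into task 5 (must start by minute 71); so task 3 must finish by minute 71 and therefore start by minute 21.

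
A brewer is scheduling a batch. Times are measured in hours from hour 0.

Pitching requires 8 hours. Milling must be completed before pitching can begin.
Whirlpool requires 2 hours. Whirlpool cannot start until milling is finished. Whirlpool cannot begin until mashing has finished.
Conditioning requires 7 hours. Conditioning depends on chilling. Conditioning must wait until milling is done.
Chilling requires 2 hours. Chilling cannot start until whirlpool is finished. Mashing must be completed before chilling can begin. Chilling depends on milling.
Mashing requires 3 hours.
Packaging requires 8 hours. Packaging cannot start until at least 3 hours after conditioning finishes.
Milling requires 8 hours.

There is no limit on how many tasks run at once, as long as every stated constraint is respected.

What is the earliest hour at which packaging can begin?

Nothing blocks mashing, so it runs from hour 0 to hour 3.
Milling can start immediately at hour 0; it finishes at hour 8.
Whirlpool has to wait for milling (finishes hour 8); mashing (finishes hour 3). The latest of these is hour 8, so whirlpool runs hour 8 to 8 + 2 = hour 10.
For chilling: whirlpool (finishes hour 10); mashing (finishes hour 3); milling (finishes hour 8). Taking the maximum gives a start of hour 10, and it finishes at 10 + 2 = hour 12.
Conditioning has to wait for chilling (finishes hour 12); milling (finishes hour 8). The latest of these is hour 12, so conditioning runs hour 12 to 12 + 7 = hour 19.
Packaging waits on conditioning (finishes hour 19, plus 3-hour gap → hour 22), so the earliest it can start is hour 22.

22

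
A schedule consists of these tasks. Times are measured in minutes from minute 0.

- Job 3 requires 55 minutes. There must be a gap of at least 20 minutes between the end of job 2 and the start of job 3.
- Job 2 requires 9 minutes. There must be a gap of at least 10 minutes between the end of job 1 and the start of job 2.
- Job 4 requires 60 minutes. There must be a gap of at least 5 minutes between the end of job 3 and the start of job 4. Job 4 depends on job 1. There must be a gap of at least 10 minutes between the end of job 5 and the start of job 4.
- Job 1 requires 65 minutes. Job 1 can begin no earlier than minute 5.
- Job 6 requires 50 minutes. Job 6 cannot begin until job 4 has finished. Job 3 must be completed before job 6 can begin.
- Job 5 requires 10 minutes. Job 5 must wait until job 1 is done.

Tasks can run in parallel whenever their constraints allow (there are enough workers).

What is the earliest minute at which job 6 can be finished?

Job 1 cannot begin until its own release at minute 5. It runs from minute 5 to 5 + 65 = minute 70.
Job 5 cannot begin until job 1 (finishes minute 70). It runs from minute 70 to 70 + 10 = minute 80.
Job 2 waits on job 1 (finishes minute 70, plus 10-minute gap → minute 80), so it starts at minute 80 and finishes at 80 + 9 = minute 89.
Job 3 cannot begin until job 2 (finishes minute 89, plus 20-minute gap → minute 109). It runs from minute 109 to 109 + 55 = minute 164.
Job 4 has to wait for job 3 (finishes minute 164, plus 5-minute gap → minute 169); job 1 (finishes minute 70); job 5 (finishes minute 80, plus 10-minute gap → minute 90). The latest of these is minute 169, so job 4 runs minute 169 to 169 + 60 = minute 229.
For job 6: job 4 (finishes minute 229); job 3 (finishes minute 164). Taking the maximum gives a start of minute 229, and it finishes at 229 + 50 = minute 279.

279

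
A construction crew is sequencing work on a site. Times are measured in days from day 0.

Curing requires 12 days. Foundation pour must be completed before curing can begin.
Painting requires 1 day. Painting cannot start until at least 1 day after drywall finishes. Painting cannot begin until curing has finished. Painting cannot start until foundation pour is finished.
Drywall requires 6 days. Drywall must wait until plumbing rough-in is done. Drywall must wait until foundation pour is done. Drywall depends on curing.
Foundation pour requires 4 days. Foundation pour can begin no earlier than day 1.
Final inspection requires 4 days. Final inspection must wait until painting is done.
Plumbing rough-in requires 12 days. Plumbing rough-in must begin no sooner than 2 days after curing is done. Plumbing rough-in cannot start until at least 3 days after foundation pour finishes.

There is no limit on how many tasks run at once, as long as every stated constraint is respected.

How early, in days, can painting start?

Foundation pour cannot begin until its own release at day 1. It runs from day 1 to 1 + 4 = day 5.
After foundation pour (finishes day 5), curing can start at day 5 and finishes at day 17.
Plumbing rough-in needs all of curing (finishes day 17, plus 2-day gap → day 19); foundation pour (finishes day 5, plus 3-day gap → day 8). That puts its earliest start at day 19; it finishes at 19 + 12 = day 31.
Drywall cannot start until plumbing rough-in (finishes day 31); foundation pour (finishes day 5); curing (finishes day 17). The controlling bound is day 31, so drywall finishes at 31 + 6 = day 37.
Painting waits on drywall (finishes day 37, plus 1-day gap → day 38); curing (finishes day 17); foundation pour (finishes day 5). The latest of these is day 38, which is the earliest painting can start.

38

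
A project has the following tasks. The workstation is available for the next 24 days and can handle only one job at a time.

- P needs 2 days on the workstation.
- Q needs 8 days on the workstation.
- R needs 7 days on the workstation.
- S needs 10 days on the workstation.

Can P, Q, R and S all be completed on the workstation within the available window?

No

Running back to back, the jobs need 2 + 8 + 7 + 10 = 27 days on the workstation.
Since 27 > 24, they cannot all fit.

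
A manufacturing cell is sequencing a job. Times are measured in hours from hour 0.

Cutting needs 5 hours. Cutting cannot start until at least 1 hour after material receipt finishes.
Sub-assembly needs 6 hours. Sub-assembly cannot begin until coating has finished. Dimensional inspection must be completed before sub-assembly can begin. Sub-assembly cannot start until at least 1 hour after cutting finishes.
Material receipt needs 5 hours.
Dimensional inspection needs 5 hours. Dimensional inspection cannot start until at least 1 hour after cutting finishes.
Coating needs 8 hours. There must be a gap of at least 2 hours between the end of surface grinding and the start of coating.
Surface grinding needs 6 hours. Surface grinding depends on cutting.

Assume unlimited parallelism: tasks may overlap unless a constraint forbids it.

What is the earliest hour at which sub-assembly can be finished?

33

Material receipt can start immediately at hour 0; it finishes at hour 5.
After material receipt (finishes hour 5, plus 1-hour gap → hour 6), cutting can start at hour 6 and finishes at hour 11.
Dimensional inspection waits on cutting (finishes hour 11, plus 1-hour gap → hour 12), so it starts at hour 12 and finishes at 12 + 5 = hour 17.
After cutting (finishes hour 11), surface grinding can start at hour 11 and finishes at hour 17.
Coating waits on surface grinding (finishes hour 17, plus 2-hour gap → hour 19), so it starts at hour 19 and finishes at 19 + 8 = hour 27.
For sub-assembly: coating (finishes hour 27); dimensional inspection (finishes hour 17); cutting (finishes hour 11, plus 1-hour gap → hour 12). Taking the maximum gives a start of hour 27, and it finishes at 27 + 6 = hour 33.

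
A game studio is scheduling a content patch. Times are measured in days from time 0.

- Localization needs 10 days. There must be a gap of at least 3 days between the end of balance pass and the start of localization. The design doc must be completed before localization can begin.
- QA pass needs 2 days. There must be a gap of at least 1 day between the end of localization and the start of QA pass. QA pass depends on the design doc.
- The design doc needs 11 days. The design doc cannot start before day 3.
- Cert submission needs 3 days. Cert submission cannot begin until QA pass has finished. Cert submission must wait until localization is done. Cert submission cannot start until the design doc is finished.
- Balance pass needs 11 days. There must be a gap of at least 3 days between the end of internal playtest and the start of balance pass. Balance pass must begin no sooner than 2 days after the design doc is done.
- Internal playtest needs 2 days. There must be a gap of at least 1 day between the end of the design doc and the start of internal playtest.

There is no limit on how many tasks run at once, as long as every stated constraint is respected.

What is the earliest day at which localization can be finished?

After its own release at day 3, the design doc can start at day 3 and finishes at day 14.
Internal playtest cannot begin until the design doc (finishes day 14, plus 1-day gap → day 15). It runs from day 15 to 15 + 2 = day 17.
Balance pass has to wait for internal playtest (finishes day 17, plus 3-day gap → day 20); the design doc (finishes day 14, plus 2-day gap → day 16). The latest of these is day 20, so balance pass runs day 20 to 20 + 11 = day 31.
For localization: balance pass (finishes day 31, plus 3-day gap → day 34); the design doc (finishes day 14). Taking the maximum gives a start of day 34, and it finishes at 34 + 10 = day 44.

44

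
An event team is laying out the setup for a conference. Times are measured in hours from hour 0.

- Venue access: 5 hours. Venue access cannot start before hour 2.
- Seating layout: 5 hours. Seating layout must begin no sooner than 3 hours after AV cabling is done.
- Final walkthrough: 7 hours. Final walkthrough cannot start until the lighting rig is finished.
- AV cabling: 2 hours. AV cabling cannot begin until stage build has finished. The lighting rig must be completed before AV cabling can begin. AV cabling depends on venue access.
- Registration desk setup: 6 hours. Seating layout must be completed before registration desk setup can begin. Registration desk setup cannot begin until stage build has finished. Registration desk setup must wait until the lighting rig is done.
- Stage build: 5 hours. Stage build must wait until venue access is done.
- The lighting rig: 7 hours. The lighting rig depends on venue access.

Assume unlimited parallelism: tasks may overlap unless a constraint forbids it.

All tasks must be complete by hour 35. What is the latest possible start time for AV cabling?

19

To finish by hour 35, registration desk setup (duration 6) must start no later than hour 29.
Seating layout must finish before registration desk setup (must start by hour 29). With a 5-hour duration, seating layout must start by 29 − 5 = hour 24.
Since seating layout (must start by hour 24, minus 3-hour gap → hour 21) depends on it, AV cabling must finish by hour 21. Backing off its 2-hour duration gives a latest start of hour 19.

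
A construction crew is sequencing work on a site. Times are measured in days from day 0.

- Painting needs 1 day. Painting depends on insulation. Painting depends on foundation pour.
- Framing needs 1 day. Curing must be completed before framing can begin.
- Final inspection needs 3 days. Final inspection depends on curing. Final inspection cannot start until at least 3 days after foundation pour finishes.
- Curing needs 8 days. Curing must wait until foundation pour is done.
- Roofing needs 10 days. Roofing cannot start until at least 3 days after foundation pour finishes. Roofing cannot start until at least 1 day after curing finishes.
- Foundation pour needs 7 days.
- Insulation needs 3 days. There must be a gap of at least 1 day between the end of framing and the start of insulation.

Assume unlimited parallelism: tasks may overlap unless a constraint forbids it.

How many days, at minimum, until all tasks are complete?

26

Nothing blocks foundation pour, so it runs from day 0 to day 7.
Curing waits on foundation pour (finishes day 7), so it starts at day 7 and finishes at 7 + 8 = day 15.
Final inspection cannot start until curing (finishes day 15); foundation pour (finishes day 7, plus 3-day gap → day 10). The controlling bound is day 15, so final inspection finishes at 15 + 3 = day 18.
For roofing: foundation pour (finishes day 7, plus 3-day gap → day 10); curing (finishes day 15, plus 1-day gap → day 16). Taking the maximum gives a start of day 16, and it finishes at 16 + 10 = day 26.
Framing waits on curing (finishes day 15), so it starts at day 15 and finishes at 15 + 1 = day 16.
Insulation cannot begin until framing (finishes day 16, plus 1-day gap → day 17). It runs from day 17 to 17 + 3 = day 20.
Painting cannot start until insulation (finishes day 20); foundation pour (finishes day 7). The controlling bound is day 20, so painting finishes at 20 + 1 = day 21.
All tasks are finished once the last one completes. Finish times: Foundation pour at 7, Curing at 15, Framing at 16, Roofing at 26, Insulation at 20, Painting at 21, Final inspection at 18. The latest is day 26.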